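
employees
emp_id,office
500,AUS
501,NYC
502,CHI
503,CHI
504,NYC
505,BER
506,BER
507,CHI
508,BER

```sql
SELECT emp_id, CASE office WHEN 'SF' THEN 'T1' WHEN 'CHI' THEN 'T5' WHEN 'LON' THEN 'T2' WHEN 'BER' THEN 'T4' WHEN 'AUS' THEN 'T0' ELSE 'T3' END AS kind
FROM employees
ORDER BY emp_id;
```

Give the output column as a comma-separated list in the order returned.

emp_id=500: office='AUS' → T0
emp_id=501: ELSE → T3
emp_id=502: office='CHI' → T5
emp_id=503: office='CHI' → T5
emp_id=504: ELSE → T3
emp_id=505: office='BER' → T4
emp_id=506: office='BER' → T4
emp_id=507: office='CHI' → T5
emp_id=508: office='BER' → T4

T0, T3, T5, T5, T3, T4, T4, T5, T4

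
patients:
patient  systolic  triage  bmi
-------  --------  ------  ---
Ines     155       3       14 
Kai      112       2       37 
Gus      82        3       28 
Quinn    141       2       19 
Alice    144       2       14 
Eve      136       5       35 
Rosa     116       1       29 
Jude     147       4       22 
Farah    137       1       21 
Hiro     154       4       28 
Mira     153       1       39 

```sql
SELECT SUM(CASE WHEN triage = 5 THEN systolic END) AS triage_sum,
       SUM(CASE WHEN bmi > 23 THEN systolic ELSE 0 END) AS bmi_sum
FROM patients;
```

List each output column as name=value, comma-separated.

[triage_sum: triage = 5]
patient=Ines: ✗
patient=Kai: ✗
patient=Gus: ✗
patient=Quinn: ✗
patient=Alice: ✗
patient=Eve: ✓ → 136
patient=Rosa: ✗
patient=Jude: ✗
patient=Farah: ✗
patient=Hiro: ✗
patient=Mira: ✗
triage_sum = 136
—
[bmi_sum: bmi > 23]
patient=Ines: ✗
patient=Kai: ✓ → 112
patient=Gus: ✓ → 82
patient=Quinn: ✗
patient=Alice: ✗
patient=Eve: ✓ → 136
patient=Rosa: ✓ → 116
patient=Jude: ✗
patient=Farah: ✗
patient=Hiro: ✓ → 154
patient=Mira: ✓ → 153
bmi_sum = 112 + 82 + 136 + 116 + 154 + 153 = 753

triage_sum=136, bmi_sum=753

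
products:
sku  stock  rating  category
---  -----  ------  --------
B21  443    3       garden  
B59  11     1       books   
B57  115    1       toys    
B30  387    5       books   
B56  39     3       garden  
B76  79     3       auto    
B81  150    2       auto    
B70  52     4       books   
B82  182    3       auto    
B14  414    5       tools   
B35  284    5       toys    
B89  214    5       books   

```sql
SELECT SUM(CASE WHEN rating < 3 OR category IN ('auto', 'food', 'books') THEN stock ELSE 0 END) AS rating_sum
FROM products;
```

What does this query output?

sku=B21: ✗
sku=B59: ✓ → 11
sku=B57: ✓ → 115
sku=B30: ✓ → 387
sku=B56: ✗
sku=B76: ✓ → 79
sku=B81: ✓ → 150
sku=B70: ✓ → 52
sku=B82: ✓ → 182
sku=B14: ✗
sku=B35: ✗
sku=B89: ✓ → 214
rating_sum = 11 + 115 + 387 + 79 + 150 + 52 + 182 + 214 = 1190

1190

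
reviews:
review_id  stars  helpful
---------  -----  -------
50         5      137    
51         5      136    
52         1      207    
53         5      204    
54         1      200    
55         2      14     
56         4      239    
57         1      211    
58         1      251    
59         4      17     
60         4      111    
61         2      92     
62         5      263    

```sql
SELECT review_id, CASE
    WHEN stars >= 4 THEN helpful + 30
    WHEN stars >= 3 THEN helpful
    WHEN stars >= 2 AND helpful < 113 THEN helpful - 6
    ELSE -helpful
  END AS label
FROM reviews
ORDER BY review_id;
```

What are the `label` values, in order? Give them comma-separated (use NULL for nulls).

167, 166, -207, 234, -200, 8, 269, -211, -251, 47, 141, 86, 293

review_id=50: stars >= 4 → 167
review_id=51: stars >= 4 → 166
review_id=52: ELSE → -207
review_id=53: stars >= 4 → 234
review_id=54: ELSE → -200
review_id=55: stars >= 2 AND helpful < 113 → 8
review_id=56: stars >= 4 → 269
review_id=57: ELSE → -211
review_id=58: ELSE → -251
review_id=59: stars >= 4 → 47
review_id=60: stars >= 4 → 141
review_id=61: stars >= 2 AND helpful < 113 → 86
review_id=62: stars >= 4 → 293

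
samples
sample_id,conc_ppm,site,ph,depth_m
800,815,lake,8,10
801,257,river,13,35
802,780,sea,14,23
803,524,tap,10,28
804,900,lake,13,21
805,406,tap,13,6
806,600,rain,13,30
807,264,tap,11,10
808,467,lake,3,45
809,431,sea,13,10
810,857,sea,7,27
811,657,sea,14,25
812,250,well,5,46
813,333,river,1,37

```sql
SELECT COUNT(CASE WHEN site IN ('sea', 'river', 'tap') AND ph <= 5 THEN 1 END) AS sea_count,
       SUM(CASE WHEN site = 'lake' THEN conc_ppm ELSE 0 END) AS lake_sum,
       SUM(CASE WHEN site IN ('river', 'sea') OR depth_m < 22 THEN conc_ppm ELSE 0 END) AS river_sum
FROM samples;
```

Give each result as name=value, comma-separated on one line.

sea_count=1, lake_sum=2182, river_sum=5700

[sea_count: site IN ('sea', 'river', 'tap') AND ph <= 5]
sample_id=800: ✗
sample_id=801: ✗
sample_id=802: ✗
sample_id=803: ✗
sample_id=804: ✗
sample_id=805: ✗
sample_id=806: ✗
sample_id=807: ✗
sample_id=808: ✗
sample_id=809: ✗
sample_id=810: ✗
sample_id=811: ✗
sample_id=812: ✗
sample_id=813: ✓ → 1
sea_count = COUNT(1) = 1
—
[lake_sum: site = 'lake']
sample_id=800: ✓ → 815
sample_id=801: ✗
sample_id=802: ✗
sample_id=803: ✗
sample_id=804: ✓ → 900
sample_id=805: ✗
sample_id=806: ✗
sample_id=807: ✗
sample_id=808: ✓ → 467
sample_id=809: ✗
sample_id=810: ✗
sample_id=811: ✗
sample_id=812: ✗
sample_id=813: ✗
lake_sum = 815 + 900 + 467 = 2182
—
[river_sum: site IN ('river', 'sea') OR depth_m < 22]
sample_id=800: ✓ → 815
sample_id=801: ✓ → 257
sample_id=802: ✓ → 780
sample_id=803: ✗
sample_id=804: ✓ → 900
sample_id=805: ✓ → 406
sample_id=806: ✗
sample_id=807: ✓ → 264
sample_id=808: ✗
sample_id=809: ✓ → 431
sample_id=810: ✓ → 857
sample_id=811: ✓ → 657
sample_id=812: ✗
sample_id=813: ✓ → 333
river_sum = 815 + 257 + 780 + 900 + 406 + 264 + 431 + 857 + 657 + 333 = 5700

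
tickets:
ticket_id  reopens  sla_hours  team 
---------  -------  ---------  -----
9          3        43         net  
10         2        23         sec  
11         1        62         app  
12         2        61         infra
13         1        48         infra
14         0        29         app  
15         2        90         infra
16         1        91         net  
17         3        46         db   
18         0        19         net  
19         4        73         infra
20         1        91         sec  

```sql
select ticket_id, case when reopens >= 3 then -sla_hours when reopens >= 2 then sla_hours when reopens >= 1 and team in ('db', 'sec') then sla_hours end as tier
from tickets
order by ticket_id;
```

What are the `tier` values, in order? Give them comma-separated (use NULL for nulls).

-43, 23, NULL, 61, NULL, NULL, 90, NULL, -46, NULL, -73, 91

ticket_id=9: reopens >= 3 → -43
ticket_id=10: reopens >= 2 → 23
ticket_id=11: (no match → NULL) → NULL
ticket_id=12: reopens >= 2 → 61
ticket_id=13: (no match → NULL) → NULL
ticket_id=14: (no match → NULL) → NULL
ticket_id=15: reopens >= 2 → 90
ticket_id=16: (no match → NULL) → NULL
ticket_id=17: reopens >= 3 → -46
ticket_id=18: (no match → NULL) → NULL
ticket_id=19: reopens >= 3 → -73
ticket_id=20: reopens >= 1 and team in ('db', 'sec') → 91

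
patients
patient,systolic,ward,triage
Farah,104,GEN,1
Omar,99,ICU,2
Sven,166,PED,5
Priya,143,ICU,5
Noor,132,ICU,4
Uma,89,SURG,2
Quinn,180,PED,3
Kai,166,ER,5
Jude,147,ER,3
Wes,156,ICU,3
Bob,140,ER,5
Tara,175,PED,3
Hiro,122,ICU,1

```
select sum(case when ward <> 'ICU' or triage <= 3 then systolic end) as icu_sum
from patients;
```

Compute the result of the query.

1544

patient=Farah: ✓ → 104
patient=Omar: ✓ → 99
patient=Sven: ✓ → 166
patient=Priya: ✗
patient=Noor: ✗
patient=Uma: ✓ → 89
patient=Quinn: ✓ → 180
patient=Kai: ✓ → 166
patient=Jude: ✓ → 147
patient=Wes: ✓ → 156
patient=Bob: ✓ → 140
patient=Tara: ✓ → 175
patient=Hiro: ✓ → 122
icu_sum = 104 + 99 + 166 + 89 + 180 + 166 + 147 + 156 + 140 + 175 + 122 = 1544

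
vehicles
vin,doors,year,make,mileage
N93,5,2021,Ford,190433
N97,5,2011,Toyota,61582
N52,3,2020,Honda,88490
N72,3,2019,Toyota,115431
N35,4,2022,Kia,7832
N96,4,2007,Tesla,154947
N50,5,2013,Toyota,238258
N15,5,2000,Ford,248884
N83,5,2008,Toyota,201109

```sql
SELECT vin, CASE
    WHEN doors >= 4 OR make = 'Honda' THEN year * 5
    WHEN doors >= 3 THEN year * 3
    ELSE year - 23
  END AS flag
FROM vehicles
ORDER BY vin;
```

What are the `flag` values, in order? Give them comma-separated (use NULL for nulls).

vin=N15: doors >= 4 OR make = 'Honda' → 10000
vin=N35: doors >= 4 OR make = 'Honda' → 10110
vin=N50: doors >= 4 OR make = 'Honda' → 10065
vin=N52: doors >= 4 OR make = 'Honda' → 10100
vin=N72: doors >= 3 → 6057
vin=N83: doors >= 4 OR make = 'Honda' → 10040
vin=N93: doors >= 4 OR make = 'Honda' → 10105
vin=N96: doors >= 4 OR make = 'Honda' → 10035
vin=N97: doors >= 4 OR make = 'Honda' → 10055

10000, 10110, 10065, 10100, 6057, 10040, 10105, 10035, 10055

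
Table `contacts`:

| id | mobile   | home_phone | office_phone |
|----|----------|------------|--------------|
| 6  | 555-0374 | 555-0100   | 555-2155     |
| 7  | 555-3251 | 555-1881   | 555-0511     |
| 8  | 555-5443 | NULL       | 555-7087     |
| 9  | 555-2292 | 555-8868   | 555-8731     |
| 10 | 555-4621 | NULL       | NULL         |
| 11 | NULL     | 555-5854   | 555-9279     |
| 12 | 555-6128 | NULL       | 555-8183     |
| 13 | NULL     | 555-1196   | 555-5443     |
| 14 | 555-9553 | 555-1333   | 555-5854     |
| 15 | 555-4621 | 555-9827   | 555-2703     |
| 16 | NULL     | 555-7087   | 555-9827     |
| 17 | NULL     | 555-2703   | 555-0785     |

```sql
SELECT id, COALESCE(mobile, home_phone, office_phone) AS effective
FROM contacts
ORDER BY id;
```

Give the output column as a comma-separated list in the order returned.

id=6: mobile=555-0374 → 555-0374
id=7: mobile=555-3251 → 555-3251
id=8: mobile=555-5443 → 555-5443
id=9: mobile=555-2292 → 555-2292
id=10: mobile=555-4621 → 555-4621
id=11: mobile=NULL, home_phone=555-5854 → 555-5854
id=12: mobile=555-6128 → 555-6128
id=13: mobile=NULL, home_phone=555-1196 → 555-1196
id=14: mobile=555-9553 → 555-9553
id=15: mobile=555-4621 → 555-4621
id=16: mobile=NULL, home_phone=555-7087 → 555-7087
id=17: mobile=NULL, home_phone=555-2703 → 555-2703

555-0374, 555-3251, 555-5443, 555-2292, 555-4621, 555-5854, 555-6128, 555-1196, 555-9553, 555-4621, 555-7087, 555-2703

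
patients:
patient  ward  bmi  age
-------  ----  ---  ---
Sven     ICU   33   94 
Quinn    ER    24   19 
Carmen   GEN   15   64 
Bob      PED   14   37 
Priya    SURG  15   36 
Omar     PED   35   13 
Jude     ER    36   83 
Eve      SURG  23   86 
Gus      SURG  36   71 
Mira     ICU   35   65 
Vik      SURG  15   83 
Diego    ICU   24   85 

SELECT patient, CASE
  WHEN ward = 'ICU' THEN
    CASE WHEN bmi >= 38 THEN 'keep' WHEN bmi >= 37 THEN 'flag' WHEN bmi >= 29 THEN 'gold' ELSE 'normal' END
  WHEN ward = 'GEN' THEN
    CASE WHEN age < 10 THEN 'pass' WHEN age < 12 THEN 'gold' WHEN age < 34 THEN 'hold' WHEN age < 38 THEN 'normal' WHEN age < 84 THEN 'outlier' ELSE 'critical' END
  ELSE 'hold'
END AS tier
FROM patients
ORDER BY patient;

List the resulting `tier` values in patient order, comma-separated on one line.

patient=Bob: ward='PED' → outer ELSE → hold
patient=Carmen: ward='GEN' → inner[age < 84] → outlier
patient=Diego: ward='ICU' → inner[ELSE] → normal
patient=Eve: ward='SURG' → outer ELSE → hold
patient=Gus: ward='SURG' → outer ELSE → hold
patient=Jude: ward='ER' → outer ELSE → hold
patient=Mira: ward='ICU' → inner[bmi >= 29] → gold
patient=Omar: ward='PED' → outer ELSE → hold
patient=Priya: ward='SURG' → outer ELSE → hold
patient=Quinn: ward='ER' → outer ELSE → hold
patient=Sven: ward='ICU' → inner[bmi >= 29] → gold
patient=Vik: ward='SURG' → outer ELSE → hold

hold, outlier, normal, hold, hold, hold, gold, hold, hold, hold, gold, hold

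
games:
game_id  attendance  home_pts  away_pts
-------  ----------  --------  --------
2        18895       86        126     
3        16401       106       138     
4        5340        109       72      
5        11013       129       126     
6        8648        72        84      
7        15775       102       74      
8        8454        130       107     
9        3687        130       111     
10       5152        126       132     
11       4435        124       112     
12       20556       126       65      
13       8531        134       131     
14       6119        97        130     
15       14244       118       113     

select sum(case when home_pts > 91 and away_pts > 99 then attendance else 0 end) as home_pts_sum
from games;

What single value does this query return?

game_id=2: ✗
game_id=3: ✓ → 16401
game_id=4: ✗
game_id=5: ✓ → 11013
game_id=6: ✗
game_id=7: ✗
game_id=8: ✓ → 8454
game_id=9: ✓ → 3687
game_id=10: ✓ → 5152
game_id=11: ✓ → 4435
game_id=12: ✗
game_id=13: ✓ → 8531
game_id=14: ✓ → 6119
game_id=15: ✓ → 14244
home_pts_sum = 16401 + 11013 + 8454 + 3687 + 5152 + 4435 + 8531 + 6119 + 14244 = 78036

78036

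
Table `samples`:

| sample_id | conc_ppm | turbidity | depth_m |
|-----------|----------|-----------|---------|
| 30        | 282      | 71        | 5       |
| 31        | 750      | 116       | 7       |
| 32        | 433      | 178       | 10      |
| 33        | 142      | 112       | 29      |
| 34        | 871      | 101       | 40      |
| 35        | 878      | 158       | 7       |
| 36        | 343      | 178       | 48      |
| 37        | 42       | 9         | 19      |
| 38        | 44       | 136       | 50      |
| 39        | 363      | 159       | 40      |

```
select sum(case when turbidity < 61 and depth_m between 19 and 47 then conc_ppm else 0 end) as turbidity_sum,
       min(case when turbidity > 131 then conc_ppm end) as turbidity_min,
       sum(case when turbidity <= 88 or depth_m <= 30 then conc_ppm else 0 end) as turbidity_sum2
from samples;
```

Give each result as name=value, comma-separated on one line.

[turbidity_sum: turbidity < 61 and depth_m between 19 and 47]
sample_id=30: ✗
sample_id=31: ✗
sample_id=32: ✗
sample_id=33: ✗
sample_id=34: ✗
sample_id=35: ✗
sample_id=36: ✗
sample_id=37: ✓ → 42
sample_id=38: ✗
sample_id=39: ✗
turbidity_sum = 42
—
[turbidity_min: turbidity > 131]
sample_id=30: ✗
sample_id=31: ✗
sample_id=32: ✓ → 433
sample_id=33: ✗
sample_id=34: ✗
sample_id=35: ✓ → 878
sample_id=36: ✓ → 343
sample_id=37: ✗
sample_id=38: ✓ → 44
sample_id=39: ✓ → 363
turbidity_min = MIN(433, 878, 343, 44, 363) = 44
—
[turbidity_sum2: turbidity <= 88 or depth_m <= 30]
sample_id=30: ✓ → 282
sample_id=31: ✓ → 750
sample_id=32: ✓ → 433
sample_id=33: ✓ → 142
sample_id=34: ✗
sample_id=35: ✓ → 878
sample_id=36: ✗
sample_id=37: ✓ → 42
sample_id=38: ✗
sample_id=39: ✗
turbidity_sum2 = 282 + 750 + 433 + 142 + 878 + 42 = 2527

turbidity_sum=42, turbidity_min=44, turbidity_sum2=2527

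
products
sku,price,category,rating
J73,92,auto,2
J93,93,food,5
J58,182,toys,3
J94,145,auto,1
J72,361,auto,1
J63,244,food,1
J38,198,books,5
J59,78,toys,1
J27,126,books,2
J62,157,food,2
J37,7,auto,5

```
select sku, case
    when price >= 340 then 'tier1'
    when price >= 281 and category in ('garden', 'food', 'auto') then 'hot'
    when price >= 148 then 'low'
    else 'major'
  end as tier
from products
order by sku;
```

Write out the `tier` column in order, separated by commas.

major, major, low, low, major, low, low, tier1, major, major, major

sku=J27: ELSE → major
sku=J37: ELSE → major
sku=J38: price >= 148 → low
sku=J58: price >= 148 → low
sku=J59: ELSE → major
sku=J62: price >= 148 → low
sku=J63: price >= 148 → low
sku=J72: price >= 340 → tier1
sku=J73: ELSE → major
sku=J93: ELSE → major
sku=J94: ELSE → major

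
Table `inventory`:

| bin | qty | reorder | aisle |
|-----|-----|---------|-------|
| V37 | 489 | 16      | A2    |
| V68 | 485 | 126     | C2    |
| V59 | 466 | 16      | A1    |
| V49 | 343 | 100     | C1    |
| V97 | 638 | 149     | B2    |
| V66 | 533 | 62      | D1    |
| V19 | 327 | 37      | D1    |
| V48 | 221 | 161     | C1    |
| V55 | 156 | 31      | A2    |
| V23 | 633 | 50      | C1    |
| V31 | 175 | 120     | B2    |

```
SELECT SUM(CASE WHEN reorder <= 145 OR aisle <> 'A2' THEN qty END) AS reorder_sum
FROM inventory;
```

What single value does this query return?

bin=V37: ✓ → 489
bin=V68: ✓ → 485
bin=V59: ✓ → 466
bin=V49: ✓ → 343
bin=V97: ✓ → 638
bin=V66: ✓ → 533
bin=V19: ✓ → 327
bin=V48: ✓ → 221
bin=V55: ✓ → 156
bin=V23: ✓ → 633
bin=V31: ✓ → 175
reorder_sum = 489 + 485 + 466 + 343 + 638 + 533 + 327 + 221 + 156 + 633 + 175 = 4466

4466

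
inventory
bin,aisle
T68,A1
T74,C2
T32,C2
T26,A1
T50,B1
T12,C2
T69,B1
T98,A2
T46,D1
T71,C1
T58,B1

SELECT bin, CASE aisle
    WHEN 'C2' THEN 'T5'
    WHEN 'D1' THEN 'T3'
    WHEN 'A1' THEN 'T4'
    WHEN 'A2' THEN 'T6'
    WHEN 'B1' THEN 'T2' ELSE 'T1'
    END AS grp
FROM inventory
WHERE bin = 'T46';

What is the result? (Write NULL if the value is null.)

bin = T46: aisle=D1.
aisle='C2' → false
aisle='D1' → true → T3

T3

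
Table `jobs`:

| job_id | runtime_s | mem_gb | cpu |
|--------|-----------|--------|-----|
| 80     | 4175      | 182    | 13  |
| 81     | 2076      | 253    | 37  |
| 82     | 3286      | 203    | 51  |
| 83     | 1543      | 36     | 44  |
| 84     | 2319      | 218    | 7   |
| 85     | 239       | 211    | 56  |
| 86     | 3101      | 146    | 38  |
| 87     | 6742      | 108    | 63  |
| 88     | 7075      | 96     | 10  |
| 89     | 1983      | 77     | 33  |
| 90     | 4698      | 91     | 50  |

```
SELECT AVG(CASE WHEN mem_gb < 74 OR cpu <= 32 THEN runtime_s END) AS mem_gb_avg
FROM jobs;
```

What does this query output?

3778

job_id=80: ✓ → 4175
job_id=81: ✗
job_id=82: ✗
job_id=83: ✓ → 1543
job_id=84: ✓ → 2319
job_id=85: ✗
job_id=86: ✗
job_id=87: ✗
job_id=88: ✓ → 7075
job_id=89: ✗
job_id=90: ✗
mem_gb_avg = (4175 + 1543 + 2319 + 7075) / 4 = 3778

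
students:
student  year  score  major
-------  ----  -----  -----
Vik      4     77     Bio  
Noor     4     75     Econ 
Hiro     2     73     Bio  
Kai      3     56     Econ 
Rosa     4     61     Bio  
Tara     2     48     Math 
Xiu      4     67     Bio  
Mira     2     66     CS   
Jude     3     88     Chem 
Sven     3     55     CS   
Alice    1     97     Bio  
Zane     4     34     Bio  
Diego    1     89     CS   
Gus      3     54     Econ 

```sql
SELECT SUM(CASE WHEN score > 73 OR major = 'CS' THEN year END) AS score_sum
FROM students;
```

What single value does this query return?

18

student=Vik: ✓ → 4
student=Noor: ✓ → 4
student=Hiro: ✗
student=Kai: ✗
student=Rosa: ✗
student=Tara: ✗
student=Xiu: ✗
student=Mira: ✓ → 2
student=Jude: ✓ → 3
student=Sven: ✓ → 3
student=Alice: ✓ → 1
student=Zane: ✗
student=Diego: ✓ → 1
student=Gus: ✗
score_sum = 4 + 4 + 2 + 3 + 3 + 1 + 1 = 18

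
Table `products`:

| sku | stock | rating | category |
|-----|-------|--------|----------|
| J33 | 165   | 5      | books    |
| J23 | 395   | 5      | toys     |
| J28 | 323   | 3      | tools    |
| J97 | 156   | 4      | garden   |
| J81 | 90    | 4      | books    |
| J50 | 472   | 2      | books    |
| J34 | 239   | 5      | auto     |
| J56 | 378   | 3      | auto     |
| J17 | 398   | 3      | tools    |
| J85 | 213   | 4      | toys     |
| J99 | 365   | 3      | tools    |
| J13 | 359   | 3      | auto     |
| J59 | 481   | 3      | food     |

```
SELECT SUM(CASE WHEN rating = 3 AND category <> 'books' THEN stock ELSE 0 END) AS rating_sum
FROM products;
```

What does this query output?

sku=J33: ✗
sku=J23: ✗
sku=J28: ✓ → 323
sku=J97: ✗
sku=J81: ✗
sku=J50: ✗
sku=J34: ✗
sku=J56: ✓ → 378
sku=J17: ✓ → 398
sku=J85: ✗
sku=J99: ✓ → 365
sku=J13: ✓ → 359
sku=J59: ✓ → 481
rating_sum = 323 + 378 + 398 + 365 + 359 + 481 = 2304

2304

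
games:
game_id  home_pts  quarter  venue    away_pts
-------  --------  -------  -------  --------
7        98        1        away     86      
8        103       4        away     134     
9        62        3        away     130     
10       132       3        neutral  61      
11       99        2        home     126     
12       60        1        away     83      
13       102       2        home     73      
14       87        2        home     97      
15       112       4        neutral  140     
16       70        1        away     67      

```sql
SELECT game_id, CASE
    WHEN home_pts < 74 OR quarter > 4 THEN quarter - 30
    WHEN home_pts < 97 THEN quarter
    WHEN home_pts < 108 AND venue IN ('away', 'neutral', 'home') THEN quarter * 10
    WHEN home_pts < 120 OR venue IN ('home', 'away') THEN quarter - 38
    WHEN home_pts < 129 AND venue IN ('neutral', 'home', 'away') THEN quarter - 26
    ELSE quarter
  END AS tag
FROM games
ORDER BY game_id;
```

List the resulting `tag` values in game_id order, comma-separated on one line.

10, 40, -27, 3, 20, -29, 20, 2, -34, -29

game_id=7: home_pts < 108 AND venue IN ('away', 'neutral', 'home') → 10
game_id=8: home_pts < 108 AND venue IN ('away', 'neutral', 'home') → 40
game_id=9: home_pts < 74 OR quarter > 4 → -27
game_id=10: ELSE → 3
game_id=11: home_pts < 108 AND venue IN ('away', 'neutral', 'home') → 20
game_id=12: home_pts < 74 OR quarter > 4 → -29
game_id=13: home_pts < 108 AND venue IN ('away', 'neutral', 'home') → 20
game_id=14: home_pts < 97 → 2
game_id=15: home_pts < 120 OR venue IN ('home', 'away') → -34
game_id=16: home_pts < 74 OR quarter > 4 → -29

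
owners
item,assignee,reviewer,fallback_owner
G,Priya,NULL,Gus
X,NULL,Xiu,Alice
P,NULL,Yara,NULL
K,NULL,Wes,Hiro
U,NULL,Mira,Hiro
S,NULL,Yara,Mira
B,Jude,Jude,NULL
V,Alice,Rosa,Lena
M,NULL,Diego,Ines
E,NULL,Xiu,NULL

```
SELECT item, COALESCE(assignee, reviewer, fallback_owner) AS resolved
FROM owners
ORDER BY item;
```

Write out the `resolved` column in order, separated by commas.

item=B: assignee=Jude → Jude
item=E: assignee=NULL, reviewer=Xiu → Xiu
item=G: assignee=Priya → Priya
item=K: assignee=NULL, reviewer=Wes → Wes
item=M: assignee=NULL, reviewer=Diego → Diego
item=P: assignee=NULL, reviewer=Yara → Yara
item=S: assignee=NULL, reviewer=Yara → Yara
item=U: assignee=NULL, reviewer=Mira → Mira
item=V: assignee=Alice → Alice
item=X: assignee=NULL, reviewer=Xiu → Xiu

Jude, Xiu, Priya, Wes, Diego, Yara, Yara, Mira, Alice, Xiu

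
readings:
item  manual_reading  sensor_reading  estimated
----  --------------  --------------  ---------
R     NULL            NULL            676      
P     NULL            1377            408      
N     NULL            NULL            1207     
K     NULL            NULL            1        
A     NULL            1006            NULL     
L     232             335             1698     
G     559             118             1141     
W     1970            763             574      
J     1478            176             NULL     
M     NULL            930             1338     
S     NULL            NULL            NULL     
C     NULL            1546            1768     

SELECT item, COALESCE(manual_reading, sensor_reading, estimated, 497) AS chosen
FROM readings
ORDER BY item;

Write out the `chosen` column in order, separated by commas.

item=A: manual_reading=NULL, sensor_reading=1006 → 1006
item=C: manual_reading=NULL, sensor_reading=1546 → 1546
item=G: manual_reading=559 → 559
item=J: manual_reading=1478 → 1478
item=K: manual_reading=NULL, sensor_reading=NULL, estimated=1 → 1
item=L: manual_reading=232 → 232
item=M: manual_reading=NULL, sensor_reading=930 → 930
item=N: manual_reading=NULL, sensor_reading=NULL, estimated=1207 → 1207
item=P: manual_reading=NULL, sensor_reading=1377 → 1377
item=R: manual_reading=NULL, sensor_reading=NULL, estimated=676 → 676
item=S: manual_reading=NULL, sensor_reading=NULL, estimated=NULL, → literal 497 → 497
item=W: manual_reading=1970 → 1970

1006, 1546, 559, 1478, 1, 232, 930, 1207, 1377, 676, 497, 1970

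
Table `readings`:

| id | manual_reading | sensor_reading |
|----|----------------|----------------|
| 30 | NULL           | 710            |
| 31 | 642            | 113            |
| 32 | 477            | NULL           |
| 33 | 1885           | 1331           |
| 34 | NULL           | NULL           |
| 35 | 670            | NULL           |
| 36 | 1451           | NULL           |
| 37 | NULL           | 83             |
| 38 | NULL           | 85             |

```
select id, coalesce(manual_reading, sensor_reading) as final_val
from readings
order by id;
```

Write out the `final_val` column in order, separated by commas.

id=30: manual_reading=NULL, sensor_reading=710 → 710
id=31: manual_reading=642 → 642
id=32: manual_reading=477 → 477
id=33: manual_reading=1885 → 1885
id=34: manual_reading=NULL, sensor_reading=NULL (all NULL) → NULL
id=35: manual_reading=670 → 670
id=36: manual_reading=1451 → 1451
id=37: manual_reading=NULL, sensor_reading=83 → 83
id=38: manual_reading=NULL, sensor_reading=85 → 85

710, 642, 477, 1885, NULL, 670, 1451, 83, 85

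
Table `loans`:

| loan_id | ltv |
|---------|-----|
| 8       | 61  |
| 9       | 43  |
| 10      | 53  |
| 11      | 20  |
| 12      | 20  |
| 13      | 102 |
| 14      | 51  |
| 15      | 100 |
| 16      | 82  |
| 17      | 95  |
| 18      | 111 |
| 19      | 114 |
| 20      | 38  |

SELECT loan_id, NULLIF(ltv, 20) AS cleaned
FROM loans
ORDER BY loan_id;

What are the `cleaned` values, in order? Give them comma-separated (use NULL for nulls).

61, 43, 53, NULL, NULL, 102, 51, 100, 82, 95, 111, 114, 38

loan_id=8: ltv=61 vs 20: differ → 61
loan_id=9: ltv=43 vs 20: differ → 43
loan_id=10: ltv=53 vs 20: differ → 53
loan_id=11: ltv=20 vs 20: equal → NULL
loan_id=12: ltv=20 vs 20: equal → NULL
loan_id=13: ltv=102 vs 20: differ → 102
loan_id=14: ltv=51 vs 20: differ → 51
loan_id=15: ltv=100 vs 20: differ → 100
loan_id=16: ltv=82 vs 20: differ → 82
loan_id=17: ltv=95 vs 20: differ → 95
loan_id=18: ltv=111 vs 20: differ → 111
loan_id=19: ltv=114 vs 20: differ → 114
loan_id=20: ltv=38 vs 20: differ → 38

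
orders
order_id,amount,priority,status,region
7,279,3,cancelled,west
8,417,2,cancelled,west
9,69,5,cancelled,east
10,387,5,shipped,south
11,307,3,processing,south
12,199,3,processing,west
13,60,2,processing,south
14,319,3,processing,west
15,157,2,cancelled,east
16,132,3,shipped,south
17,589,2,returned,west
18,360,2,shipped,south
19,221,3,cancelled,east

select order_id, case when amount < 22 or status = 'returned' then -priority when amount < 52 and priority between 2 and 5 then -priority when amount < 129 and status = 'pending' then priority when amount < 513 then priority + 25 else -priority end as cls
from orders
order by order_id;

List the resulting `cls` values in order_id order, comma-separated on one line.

28, 27, 30, 30, 28, 28, 27, 28, 27, 28, -2, 27, 28

order_id=7: amount < 513 → 28
order_id=8: amount < 513 → 27
order_id=9: amount < 513 → 30
order_id=10: amount < 513 → 30
order_id=11: amount < 513 → 28
order_id=12: amount < 513 → 28
order_id=13: amount < 513 → 27
order_id=14: amount < 513 → 28
order_id=15: amount < 513 → 27
order_id=16: amount < 513 → 28
order_id=17: amount < 22 or status = 'returned' → -2
order_id=18: amount < 513 → 27
order_id=19: amount < 513 → 28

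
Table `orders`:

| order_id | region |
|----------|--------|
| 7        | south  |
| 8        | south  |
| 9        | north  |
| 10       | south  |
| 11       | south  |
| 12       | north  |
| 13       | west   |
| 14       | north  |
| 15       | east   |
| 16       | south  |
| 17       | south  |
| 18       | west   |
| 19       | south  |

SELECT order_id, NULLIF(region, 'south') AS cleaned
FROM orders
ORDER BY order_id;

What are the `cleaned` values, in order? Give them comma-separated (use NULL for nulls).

NULL, NULL, north, NULL, NULL, north, west, north, east, NULL, NULL, west, NULL

order_id=7: region=south vs south: equal → NULL
order_id=8: region=south vs south: equal → NULL
order_id=9: region=north vs south: differ → north
order_id=10: region=south vs south: equal → NULL
order_id=11: region=south vs south: equal → NULL
order_id=12: region=north vs south: differ → north
order_id=13: region=west vs south: differ → west
order_id=14: region=north vs south: differ → north
order_id=15: region=east vs south: differ → east
order_id=16: region=south vs south: equal → NULL
order_id=17: region=south vs south: equal → NULL
order_id=18: region=west vs south: differ → west
order_id=19: region=south vs south: equal → NULL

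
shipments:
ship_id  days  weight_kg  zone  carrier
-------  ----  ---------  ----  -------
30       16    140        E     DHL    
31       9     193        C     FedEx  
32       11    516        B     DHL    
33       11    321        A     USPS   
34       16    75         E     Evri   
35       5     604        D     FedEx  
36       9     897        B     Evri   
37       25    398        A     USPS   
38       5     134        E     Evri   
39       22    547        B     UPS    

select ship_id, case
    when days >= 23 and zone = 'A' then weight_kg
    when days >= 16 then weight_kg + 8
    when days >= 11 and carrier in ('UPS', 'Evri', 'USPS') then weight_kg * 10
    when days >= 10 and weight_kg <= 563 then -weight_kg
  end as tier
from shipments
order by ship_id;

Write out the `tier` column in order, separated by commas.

148, NULL, -516, 3210, 83, NULL, NULL, 398, NULL, 555

ship_id=30: days >= 16 → 148
ship_id=31: (no match → NULL) → NULL
ship_id=32: days >= 10 and weight_kg <= 563 → -516
ship_id=33: days >= 11 and carrier in ('UPS', 'Evri', 'USPS') → 3210
ship_id=34: days >= 16 → 83
ship_id=35: (no match → NULL) → NULL
ship_id=36: (no match → NULL) → NULL
ship_id=37: days >= 23 and zone = 'A' → 398
ship_id=38: (no match → NULL) → NULL
ship_id=39: days >= 16 → 555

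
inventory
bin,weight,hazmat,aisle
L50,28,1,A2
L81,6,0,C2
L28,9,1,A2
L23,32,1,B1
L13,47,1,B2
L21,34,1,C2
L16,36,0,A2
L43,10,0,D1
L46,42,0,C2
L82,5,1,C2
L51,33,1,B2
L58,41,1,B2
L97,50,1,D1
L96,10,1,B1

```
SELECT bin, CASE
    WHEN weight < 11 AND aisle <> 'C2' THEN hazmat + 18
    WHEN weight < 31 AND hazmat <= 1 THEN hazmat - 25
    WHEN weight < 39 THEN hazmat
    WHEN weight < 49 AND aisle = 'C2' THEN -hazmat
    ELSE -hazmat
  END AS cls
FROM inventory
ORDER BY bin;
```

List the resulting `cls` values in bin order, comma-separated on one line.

bin=L13: ELSE → -1
bin=L16: weight < 39 → 0
bin=L21: weight < 39 → 1
bin=L23: weight < 39 → 1
bin=L28: weight < 11 AND aisle <> 'C2' → 19
bin=L43: weight < 11 AND aisle <> 'C2' → 18
bin=L46: weight < 49 AND aisle = 'C2' → 0
bin=L50: weight < 31 AND hazmat <= 1 → -24
bin=L51: weight < 39 → 1
bin=L58: ELSE → -1
bin=L81: weight < 31 AND hazmat <= 1 → -25
bin=L82: weight < 31 AND hazmat <= 1 → -24
bin=L96: weight < 11 AND aisle <> 'C2' → 19
bin=L97: ELSE → -1

-1, 0, 1, 1, 19, 18, 0, -24, 1, -1, -25, -24, 19, -1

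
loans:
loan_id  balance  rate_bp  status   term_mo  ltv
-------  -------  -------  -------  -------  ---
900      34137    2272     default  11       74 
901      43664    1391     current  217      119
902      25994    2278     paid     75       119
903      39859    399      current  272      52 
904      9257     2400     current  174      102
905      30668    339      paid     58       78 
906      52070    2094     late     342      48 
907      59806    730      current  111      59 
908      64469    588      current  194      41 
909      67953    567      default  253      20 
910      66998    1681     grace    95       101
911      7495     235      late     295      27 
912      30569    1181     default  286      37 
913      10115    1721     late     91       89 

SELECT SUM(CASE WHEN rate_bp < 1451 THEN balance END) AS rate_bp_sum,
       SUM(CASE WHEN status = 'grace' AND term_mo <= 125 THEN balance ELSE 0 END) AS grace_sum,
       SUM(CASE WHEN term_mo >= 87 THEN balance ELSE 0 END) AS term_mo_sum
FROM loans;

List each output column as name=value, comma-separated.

rate_bp_sum=344483, grace_sum=66998, term_mo_sum=452255

[rate_bp_sum: rate_bp < 1451]
loan_id=900: ✗
loan_id=901: ✓ → 43664
loan_id=902: ✗
loan_id=903: ✓ → 39859
loan_id=904: ✗
loan_id=905: ✓ → 30668
loan_id=906: ✗
loan_id=907: ✓ → 59806
loan_id=908: ✓ → 64469
loan_id=909: ✓ → 67953
loan_id=910: ✗
loan_id=911: ✓ → 7495
loan_id=912: ✓ → 30569
loan_id=913: ✗
rate_bp_sum = 43664 + 39859 + 30668 + 59806 + 64469 + 67953 + 7495 + 30569 = 344483
—
[grace_sum: status = 'grace' AND term_mo <= 125]
loan_id=900: ✗
loan_id=901: ✗
loan_id=902: ✗
loan_id=903: ✗
loan_id=904: ✗
loan_id=905: ✗
loan_id=906: ✗
loan_id=907: ✗
loan_id=908: ✗
loan_id=909: ✗
loan_id=910: ✓ → 66998
loan_id=911: ✗
loan_id=912: ✗
loan_id=913: ✗
grace_sum = 66998
—
[term_mo_sum: term_mo >= 87]
loan_id=900: ✗
loan_id=901: ✓ → 43664
loan_id=902: ✗
loan_id=903: ✓ → 39859
loan_id=904: ✓ → 9257
loan_id=905: ✗
loan_id=906: ✓ → 52070
loan_id=907: ✓ → 59806
loan_id=908: ✓ → 64469
loan_id=909: ✓ → 67953
loan_id=910: ✓ → 66998
loan_id=911: ✓ → 7495
loan_id=912: ✓ → 30569
loan_id=913: ✓ → 10115
term_mo_sum = 43664 + 39859 + 9257 + 52070 + 59806 + 64469 + 67953 + 66998 + 7495 + 30569 + 10115 = 452255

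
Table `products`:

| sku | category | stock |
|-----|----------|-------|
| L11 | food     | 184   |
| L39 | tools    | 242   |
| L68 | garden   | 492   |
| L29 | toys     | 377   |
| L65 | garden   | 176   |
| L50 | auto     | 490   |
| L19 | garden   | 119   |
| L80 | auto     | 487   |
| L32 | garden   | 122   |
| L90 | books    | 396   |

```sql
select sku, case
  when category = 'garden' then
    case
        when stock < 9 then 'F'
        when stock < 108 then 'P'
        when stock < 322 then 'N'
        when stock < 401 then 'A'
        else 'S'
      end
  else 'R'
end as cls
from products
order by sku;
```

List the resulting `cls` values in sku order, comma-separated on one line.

sku=L11: category='food' → outer ELSE → R
sku=L19: category='garden' → inner[stock < 322] → N
sku=L29: category='toys' → outer ELSE → R
sku=L32: category='garden' → inner[stock < 322] → N
sku=L39: category='tools' → outer ELSE → R
sku=L50: category='auto' → outer ELSE → R
sku=L65: category='garden' → inner[stock < 322] → N
sku=L68: category='garden' → inner[ELSE] → S
sku=L80: category='auto' → outer ELSE → R
sku=L90: category='books' → outer ELSE → R

R, N, R, N, R, R, N, S, R, R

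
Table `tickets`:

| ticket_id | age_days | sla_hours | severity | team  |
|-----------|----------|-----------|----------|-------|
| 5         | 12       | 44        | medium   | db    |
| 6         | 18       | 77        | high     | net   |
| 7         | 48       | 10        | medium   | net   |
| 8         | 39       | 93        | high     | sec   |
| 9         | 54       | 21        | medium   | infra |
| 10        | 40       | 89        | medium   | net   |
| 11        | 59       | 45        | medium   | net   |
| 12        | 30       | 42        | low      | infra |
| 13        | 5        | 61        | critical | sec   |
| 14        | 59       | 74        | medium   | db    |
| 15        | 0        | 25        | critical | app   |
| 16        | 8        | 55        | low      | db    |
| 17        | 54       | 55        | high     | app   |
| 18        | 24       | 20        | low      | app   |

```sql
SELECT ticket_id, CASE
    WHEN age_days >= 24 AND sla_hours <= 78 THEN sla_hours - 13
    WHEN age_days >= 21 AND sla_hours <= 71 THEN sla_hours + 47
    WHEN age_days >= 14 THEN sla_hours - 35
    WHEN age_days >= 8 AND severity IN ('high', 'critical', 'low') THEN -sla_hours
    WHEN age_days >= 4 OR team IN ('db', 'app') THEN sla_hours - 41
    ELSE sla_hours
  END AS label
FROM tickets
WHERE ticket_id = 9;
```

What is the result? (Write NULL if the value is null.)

8

ticket_id = 9: age_days=54, sla_hours=21, severity=medium, team=infra.
age_days >= 24 AND sla_hours <= 78 → true → 8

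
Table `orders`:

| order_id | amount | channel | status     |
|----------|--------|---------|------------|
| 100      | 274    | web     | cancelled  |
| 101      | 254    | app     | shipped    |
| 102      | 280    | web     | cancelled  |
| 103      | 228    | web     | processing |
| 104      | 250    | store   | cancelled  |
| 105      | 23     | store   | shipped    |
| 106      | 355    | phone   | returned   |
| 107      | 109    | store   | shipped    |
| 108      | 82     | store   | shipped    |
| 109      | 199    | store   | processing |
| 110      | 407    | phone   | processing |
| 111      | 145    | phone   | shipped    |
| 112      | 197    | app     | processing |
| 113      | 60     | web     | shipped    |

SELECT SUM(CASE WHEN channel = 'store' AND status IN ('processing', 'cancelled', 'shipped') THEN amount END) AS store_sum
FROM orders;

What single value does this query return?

order_id=100: ✗
order_id=101: ✗
order_id=102: ✗
order_id=103: ✗
order_id=104: ✓ → 250
order_id=105: ✓ → 23
order_id=106: ✗
order_id=107: ✓ → 109
order_id=108: ✓ → 82
order_id=109: ✓ → 199
order_id=110: ✗
order_id=111: ✗
order_id=112: ✗
order_id=113: ✗
store_sum = 250 + 23 + 109 + 82 + 199 = 663

663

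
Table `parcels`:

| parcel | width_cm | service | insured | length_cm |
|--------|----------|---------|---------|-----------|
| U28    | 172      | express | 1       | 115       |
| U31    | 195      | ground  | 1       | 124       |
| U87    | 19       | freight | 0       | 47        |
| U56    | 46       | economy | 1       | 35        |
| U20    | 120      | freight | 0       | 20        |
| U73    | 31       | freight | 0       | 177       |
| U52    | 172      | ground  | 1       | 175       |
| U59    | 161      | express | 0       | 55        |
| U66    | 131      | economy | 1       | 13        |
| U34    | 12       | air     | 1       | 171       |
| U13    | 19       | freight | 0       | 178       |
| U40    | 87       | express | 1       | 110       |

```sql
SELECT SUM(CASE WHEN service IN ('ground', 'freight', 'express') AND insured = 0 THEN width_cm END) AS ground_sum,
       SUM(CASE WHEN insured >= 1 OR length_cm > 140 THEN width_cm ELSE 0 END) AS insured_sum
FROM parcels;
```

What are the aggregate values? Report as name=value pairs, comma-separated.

[ground_sum: service IN ('ground', 'freight', 'express') AND insured = 0]
parcel=U28: ✗
parcel=U31: ✗
parcel=U87: ✓ → 19
parcel=U56: ✗
parcel=U20: ✓ → 120
parcel=U73: ✓ → 31
parcel=U52: ✗
parcel=U59: ✓ → 161
parcel=U66: ✗
parcel=U34: ✗
parcel=U13: ✓ → 19
parcel=U40: ✗
ground_sum = 19 + 120 + 31 + 161 + 19 = 350
—
[insured_sum: insured >= 1 OR length_cm > 140]
parcel=U28: ✓ → 172
parcel=U31: ✓ → 195
parcel=U87: ✗
parcel=U56: ✓ → 46
parcel=U20: ✗
parcel=U73: ✓ → 31
parcel=U52: ✓ → 172
parcel=U59: ✗
parcel=U66: ✓ → 131
parcel=U34: ✓ → 12
parcel=U13: ✓ → 19
parcel=U40: ✓ → 87
insured_sum = 172 + 195 + 46 + 31 + 172 + 131 + 12 + 19 + 87 = 865

ground_sum=350, insured_sum=865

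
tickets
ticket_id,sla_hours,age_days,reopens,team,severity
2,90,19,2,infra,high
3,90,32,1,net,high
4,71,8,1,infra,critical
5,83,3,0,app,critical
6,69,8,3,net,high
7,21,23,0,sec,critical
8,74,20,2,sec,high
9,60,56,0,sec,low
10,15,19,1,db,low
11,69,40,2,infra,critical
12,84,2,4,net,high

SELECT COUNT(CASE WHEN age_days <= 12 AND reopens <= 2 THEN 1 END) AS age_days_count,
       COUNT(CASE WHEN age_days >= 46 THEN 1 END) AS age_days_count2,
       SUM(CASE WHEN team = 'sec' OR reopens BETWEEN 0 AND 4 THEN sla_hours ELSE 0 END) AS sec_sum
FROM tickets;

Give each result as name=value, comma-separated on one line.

[age_days_count: age_days <= 12 AND reopens <= 2]
ticket_id=2: ✗
ticket_id=3: ✗
ticket_id=4: ✓ → 1
ticket_id=5: ✓ → 1
ticket_id=6: ✗
ticket_id=7: ✗
ticket_id=8: ✗
ticket_id=9: ✗
ticket_id=10: ✗
ticket_id=11: ✗
ticket_id=12: ✗
age_days_count = COUNT(1, 1) = 2
—
[age_days_count2: age_days >= 46]
ticket_id=2: ✗
ticket_id=3: ✗
ticket_id=4: ✗
ticket_id=5: ✗
ticket_id=6: ✗
ticket_id=7: ✗
ticket_id=8: ✗
ticket_id=9: ✓ → 1
ticket_id=10: ✗
ticket_id=11: ✗
ticket_id=12: ✗
age_days_count2 = COUNT(1) = 1
—
[sec_sum: team = 'sec' OR reopens BETWEEN 0 AND 4]
ticket_id=2: ✓ → 90
ticket_id=3: ✓ → 90
ticket_id=4: ✓ → 71
ticket_id=5: ✓ → 83
ticket_id=6: ✓ → 69
ticket_id=7: ✓ → 21
ticket_id=8: ✓ → 74
ticket_id=9: ✓ → 60
ticket_id=10: ✓ → 15
ticket_id=11: ✓ → 69
ticket_id=12: ✓ → 84
sec_sum = 90 + 90 + 71 + 83 + 69 + 21 + 74 + 60 + 15 + 69 + 84 = 726

age_days_count=2, age_days_count2=1, sec_sum=726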